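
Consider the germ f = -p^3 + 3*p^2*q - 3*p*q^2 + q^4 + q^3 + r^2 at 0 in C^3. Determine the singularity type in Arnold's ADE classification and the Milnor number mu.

The Hessian of f at 0 has rank 1. Corank 2; j^3 = -(p - q)^3 is a perfect cube, so E-series; the 4-jet and mu = 6 give E_6.

Type E_6, Milnor number mu = 6.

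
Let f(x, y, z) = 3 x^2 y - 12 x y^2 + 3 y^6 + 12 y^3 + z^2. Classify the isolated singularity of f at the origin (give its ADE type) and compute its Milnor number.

Type D_{7}, Milnor number mu = 7.

The Hessian of f at 0 is [[0, 0, 0], [0, 0, 0], [0, 0, 2]] with rank 1, so corank 2. A Groebner basis of the Jacobian ideal J(f) in C{x,y,z} is {x^2/6 + y^5 - 2*y^2/3, x^3 - 8*y^3, x*y - 2*y^2, z}; counting standard monomials gives mu = 7. Corank 2; j^3 = 3*y*(x - 2*y)^2 has shape L^2 M (L != M), so D-series; mu = 7 gives D_7.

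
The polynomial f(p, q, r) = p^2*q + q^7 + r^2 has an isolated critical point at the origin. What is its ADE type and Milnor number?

Type D_{8}, Milnor number mu = 8.

The Hessian of f at 0 has rank 1. Corank 2; j^3 = p^2*q has shape L^2 M (L != M), so D-series; mu = 8 gives D_8.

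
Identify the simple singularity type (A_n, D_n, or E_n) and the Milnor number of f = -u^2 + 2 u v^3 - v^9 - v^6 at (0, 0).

Type A_{8}, Milnor number mu = 8.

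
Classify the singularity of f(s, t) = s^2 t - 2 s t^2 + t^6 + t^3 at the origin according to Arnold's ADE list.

D_{7}

The Hessian of f at 0 has rank 0. Corank 2; j^3 = t*(s - t)^2 has shape L^2 M (L != M), so D-series; mu = 7 gives D_7.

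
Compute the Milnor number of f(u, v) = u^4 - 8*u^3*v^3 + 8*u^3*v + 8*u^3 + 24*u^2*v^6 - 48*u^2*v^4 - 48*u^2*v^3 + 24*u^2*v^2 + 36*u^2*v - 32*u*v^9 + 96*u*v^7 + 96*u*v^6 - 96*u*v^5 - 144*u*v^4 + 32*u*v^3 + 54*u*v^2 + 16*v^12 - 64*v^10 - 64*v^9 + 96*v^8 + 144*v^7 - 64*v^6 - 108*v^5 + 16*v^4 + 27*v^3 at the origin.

6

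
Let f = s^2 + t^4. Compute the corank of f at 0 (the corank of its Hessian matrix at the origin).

The Hessian at 0 is [[2, 0], [0, 0]] of rank 1; hence corank 1.

1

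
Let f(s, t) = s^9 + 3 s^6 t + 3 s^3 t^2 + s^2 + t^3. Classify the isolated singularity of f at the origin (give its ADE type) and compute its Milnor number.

The Hessian of f at 0 has rank 1. Corank 1: A-series; mu = 2 gives A_2.

Type A_{2}, Milnor number mu = 2.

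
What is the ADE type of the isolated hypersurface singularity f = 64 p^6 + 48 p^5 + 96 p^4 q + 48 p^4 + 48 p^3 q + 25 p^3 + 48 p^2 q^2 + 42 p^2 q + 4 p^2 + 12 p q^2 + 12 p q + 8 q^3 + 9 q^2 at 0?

A_{2}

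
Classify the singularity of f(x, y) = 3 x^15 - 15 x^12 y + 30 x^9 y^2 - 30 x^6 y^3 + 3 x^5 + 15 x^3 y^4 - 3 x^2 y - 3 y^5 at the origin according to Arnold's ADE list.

D_6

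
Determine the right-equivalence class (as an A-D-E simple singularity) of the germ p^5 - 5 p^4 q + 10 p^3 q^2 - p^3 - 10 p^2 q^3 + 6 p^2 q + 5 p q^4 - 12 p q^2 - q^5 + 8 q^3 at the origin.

E8

The Hessian of f at 0 is [[0, 0], [0, 0]] with rank 0, so corank 2. A Groebner basis of the Jacobian ideal J(f) in C{p,q} is {q^5, p*q^3 - 7*q^4/4, p^2 - 4*p*q + 4*q^2}; counting standard monomials gives mu = 8. Corank 2; j^3 = -(p - 2*q)^3 is a perfect cube, so E-series; the 5-jet and mu = 8 give E_8.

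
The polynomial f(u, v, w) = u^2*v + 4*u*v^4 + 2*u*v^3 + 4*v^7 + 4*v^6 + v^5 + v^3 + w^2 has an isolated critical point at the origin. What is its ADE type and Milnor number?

Type D4, Milnor number mu = 4.

The Hessian of f at 0 is [[0, 0, 0], [0, 0, 0], [0, 0, 2]] with rank 1, so corank 2. A Groebner basis of the Jacobian ideal J(f) in C{u,v,w} is {v^3, u^2 + 3*v^2, u*v, w}; counting standard monomials gives mu = 4. Corank 2; j^3 = v*(u^2 + v^2) splits into three distinct lines over C (the quadratic factor has nonzero discriminant), so D_4.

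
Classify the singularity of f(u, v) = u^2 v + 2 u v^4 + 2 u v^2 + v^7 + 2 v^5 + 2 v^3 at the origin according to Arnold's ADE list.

The Hessian of f at 0 has rank 0. Corank 2; j^3 = v*(u^2 + 2*u*v + 2*v^2) splits into three distinct lines over C (the quadratic factor has nonzero discriminant), so D_4.

D_{4}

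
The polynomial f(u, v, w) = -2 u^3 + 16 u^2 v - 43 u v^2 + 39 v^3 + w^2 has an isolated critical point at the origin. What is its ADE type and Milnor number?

Type D_{4}, Milnor number mu = 4.

The Hessian of f at 0 is [[0, 0, 0], [0, 0, 0], [0, 0, 2]] with rank 1, so corank 2. A Groebner basis of the Jacobian ideal J(f) in C{u,v,w} is {v^3, u^2 - 23*v^2/2, u*v - 7*v^2/2, w}; counting standard monomials gives mu = 4. Corank 2; j^3 = -(u - 3*v)*(2*u^2 - 10*u*v + 13*v^2) splits into three distinct lines over C (the quadratic factor has nonzero discriminant), so D_4.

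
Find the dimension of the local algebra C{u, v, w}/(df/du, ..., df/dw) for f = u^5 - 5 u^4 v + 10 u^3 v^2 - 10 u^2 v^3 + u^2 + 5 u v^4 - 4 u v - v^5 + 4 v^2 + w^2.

4

The Hessian of f at 0 has rank 2. Corank 1: A-series; mu = 4 gives A_4.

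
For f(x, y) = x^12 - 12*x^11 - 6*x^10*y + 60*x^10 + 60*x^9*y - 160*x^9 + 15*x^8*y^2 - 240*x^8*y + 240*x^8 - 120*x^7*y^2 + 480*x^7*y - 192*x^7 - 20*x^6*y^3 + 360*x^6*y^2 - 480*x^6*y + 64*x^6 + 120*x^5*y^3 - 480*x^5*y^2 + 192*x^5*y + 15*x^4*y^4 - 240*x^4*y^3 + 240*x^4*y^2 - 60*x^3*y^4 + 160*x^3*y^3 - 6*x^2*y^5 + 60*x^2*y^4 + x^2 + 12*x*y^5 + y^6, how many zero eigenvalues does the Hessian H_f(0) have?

The Hessian at 0 is [[2, 0], [0, 0]] of rank 1; hence corank 1.

1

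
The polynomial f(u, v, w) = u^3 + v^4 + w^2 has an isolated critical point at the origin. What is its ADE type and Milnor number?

The Hessian of f at 0 is [[0, 0, 0], [0, 0, 0], [0, 0, 2]] with rank 1, so corank 2. A Groebner basis of the Jacobian ideal J(f) in C{u,v,w} is {v^3, u^2, w}; counting standard monomials gives mu = 6. Corank 2; j^3 = u^3 is a perfect cube, so E-series; the 4-jet and mu = 6 give E_6.

Type E_6, Milnor number mu = 6.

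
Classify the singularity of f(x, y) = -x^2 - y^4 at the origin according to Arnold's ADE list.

A3

The Hessian of f at 0 is [[-2, 0], [0, 0]] with rank 1, so corank 1. A Groebner basis of the Jacobian ideal J(f) in C{x,y} is {y^3, x}; counting standard monomials gives mu = 3. Corank 1: A-series; mu = 3 gives A_3.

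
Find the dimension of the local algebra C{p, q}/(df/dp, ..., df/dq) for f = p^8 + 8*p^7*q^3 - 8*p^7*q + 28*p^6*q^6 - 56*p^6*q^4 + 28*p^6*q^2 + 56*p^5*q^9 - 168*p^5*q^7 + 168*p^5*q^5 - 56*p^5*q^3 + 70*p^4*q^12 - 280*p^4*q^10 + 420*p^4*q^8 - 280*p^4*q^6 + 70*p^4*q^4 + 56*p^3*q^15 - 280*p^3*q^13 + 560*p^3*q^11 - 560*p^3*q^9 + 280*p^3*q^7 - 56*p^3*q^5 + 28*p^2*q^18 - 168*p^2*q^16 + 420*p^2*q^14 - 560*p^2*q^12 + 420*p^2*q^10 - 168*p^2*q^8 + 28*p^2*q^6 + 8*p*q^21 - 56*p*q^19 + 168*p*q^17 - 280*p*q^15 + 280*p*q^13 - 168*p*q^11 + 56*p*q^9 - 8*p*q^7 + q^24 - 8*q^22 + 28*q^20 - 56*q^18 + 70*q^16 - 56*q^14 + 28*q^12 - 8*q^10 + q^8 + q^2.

The Hessian of f at 0 is [[0, 0], [0, 2]] with rank 1, so corank 1. A Groebner basis of the Jacobian ideal J(f) in C{p,q} is {p^7, q}; counting standard monomials gives mu = 7. Corank 1: A-series; mu = 7 gives A_7.

7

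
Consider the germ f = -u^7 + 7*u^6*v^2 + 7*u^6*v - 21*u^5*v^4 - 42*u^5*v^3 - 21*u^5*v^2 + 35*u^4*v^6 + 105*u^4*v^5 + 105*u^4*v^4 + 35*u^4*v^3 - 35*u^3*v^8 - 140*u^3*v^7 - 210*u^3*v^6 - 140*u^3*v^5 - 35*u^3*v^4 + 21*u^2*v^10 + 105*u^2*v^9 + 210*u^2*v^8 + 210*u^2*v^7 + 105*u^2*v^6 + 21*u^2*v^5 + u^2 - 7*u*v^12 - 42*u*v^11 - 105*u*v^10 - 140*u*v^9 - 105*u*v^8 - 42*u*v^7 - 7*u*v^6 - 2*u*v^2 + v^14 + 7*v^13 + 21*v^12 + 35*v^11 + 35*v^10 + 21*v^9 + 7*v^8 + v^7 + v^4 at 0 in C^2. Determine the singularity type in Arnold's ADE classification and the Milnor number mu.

The Hessian of f at 0 has rank 1. Corank 1: A-series; mu = 6 gives A_6.

Type A6, Milnor number mu = 6.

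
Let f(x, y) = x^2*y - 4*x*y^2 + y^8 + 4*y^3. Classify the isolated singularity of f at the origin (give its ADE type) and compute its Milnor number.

Type D_9, Milnor number mu = 9.

The Hessian of f at 0 is [[0, 0], [0, 0]] with rank 0, so corank 2. A Groebner basis of the Jacobian ideal J(f) in C{x,y} is {x^2/8 + y^7 - y^2/2, x^3 - 8*y^3, x*y - 2*y^2}; counting standard monomials gives mu = 9. Corank 2; j^3 = y*(x - 2*y)^2 has shape L^2 M (L != M), so D-series; mu = 9 gives D_9.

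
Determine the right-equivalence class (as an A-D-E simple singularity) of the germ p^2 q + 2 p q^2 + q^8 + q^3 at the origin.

D_{9}

The Hessian of f at 0 is [[0, 0], [0, 0]] with rank 0, so corank 2. A Groebner basis of the Jacobian ideal J(f) in C{p,q} is {p^2/8 + q^7 - q^2/8, p^3 + q^3, p*q + q^2}; counting standard monomials gives mu = 9. Corank 2; j^3 = q*(p + q)^2 has shape L^2 M (L != M), so D-series; mu = 9 gives D_9.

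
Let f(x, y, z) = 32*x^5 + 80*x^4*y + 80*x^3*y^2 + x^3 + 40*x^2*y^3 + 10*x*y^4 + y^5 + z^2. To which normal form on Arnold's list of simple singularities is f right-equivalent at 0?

The Hessian of f at 0 is [[0, 0, 0], [0, 0, 0], [0, 0, 2]] with rank 1, so corank 2. A Groebner basis of the Jacobian ideal J(f) in C{x,y,z} is {y^5, x*y^3 + y^4/8, x^2, z}; counting standard monomials gives mu = 8. Corank 2; j^3 = x^3 is a perfect cube, so E-series; the 5-jet and mu = 8 give E_8.

E8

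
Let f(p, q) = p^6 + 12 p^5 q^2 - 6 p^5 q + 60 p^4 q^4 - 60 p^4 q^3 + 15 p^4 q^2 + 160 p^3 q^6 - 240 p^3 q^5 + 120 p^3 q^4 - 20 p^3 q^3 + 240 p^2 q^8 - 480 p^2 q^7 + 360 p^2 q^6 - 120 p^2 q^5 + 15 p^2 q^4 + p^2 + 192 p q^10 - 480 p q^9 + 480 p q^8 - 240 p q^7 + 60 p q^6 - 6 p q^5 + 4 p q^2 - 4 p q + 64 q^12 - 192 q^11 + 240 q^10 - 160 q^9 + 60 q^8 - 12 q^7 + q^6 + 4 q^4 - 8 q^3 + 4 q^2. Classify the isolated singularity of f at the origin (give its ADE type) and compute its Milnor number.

Type A5, Milnor number mu = 5.

The Hessian of f at 0 has rank 1. Corank 1: A-series; mu = 5 gives A_5.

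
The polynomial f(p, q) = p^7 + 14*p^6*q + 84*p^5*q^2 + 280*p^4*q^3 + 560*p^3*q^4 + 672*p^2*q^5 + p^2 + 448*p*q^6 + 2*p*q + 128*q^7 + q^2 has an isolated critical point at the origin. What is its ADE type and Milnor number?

Type A_6, Milnor number mu = 6.

The Hessian of f at 0 has rank 1. Corank 1: A-series; mu = 6 gives A_6.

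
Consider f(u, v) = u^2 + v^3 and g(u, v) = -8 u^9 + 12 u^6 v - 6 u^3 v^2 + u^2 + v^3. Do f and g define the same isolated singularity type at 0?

Yes.

The Hessian of f at 0 has rank 1. Corank 1: A-series; mu = 2 gives A_2. The Hessian of g at 0 has rank 1. Corank 1: A-series; mu = 2 gives A_2. Both have type A_2, hence right-equivalent.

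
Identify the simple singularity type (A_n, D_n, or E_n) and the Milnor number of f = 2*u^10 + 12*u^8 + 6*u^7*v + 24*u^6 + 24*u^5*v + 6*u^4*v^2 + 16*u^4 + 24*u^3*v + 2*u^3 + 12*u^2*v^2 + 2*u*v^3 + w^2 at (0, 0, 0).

Type E7, Milnor number mu = 7.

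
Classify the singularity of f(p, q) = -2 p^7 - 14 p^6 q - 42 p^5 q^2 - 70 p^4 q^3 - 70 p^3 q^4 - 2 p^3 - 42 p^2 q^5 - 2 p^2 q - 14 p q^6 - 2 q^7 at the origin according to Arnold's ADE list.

D_8

The Hessian of f at 0 is [[0, 0], [0, 0]] with rank 0, so corank 2. A Groebner basis of the Jacobian ideal J(f) in C{p,q} is {-p*q/7 + q^6, p*q^2, p^2 + p*q}; counting standard monomials gives mu = 8. Corank 2; j^3 = -2*p^2*(p + q) has shape L^2 M (L != M), so D-series; mu = 8 gives D_8.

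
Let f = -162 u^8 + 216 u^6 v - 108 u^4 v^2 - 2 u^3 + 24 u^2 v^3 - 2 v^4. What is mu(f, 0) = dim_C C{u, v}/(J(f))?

6

The Hessian of f at 0 has rank 0. Corank 2; j^3 = -2*u^3 is a perfect cube, so E-series; the 4-jet and mu = 6 give E_6.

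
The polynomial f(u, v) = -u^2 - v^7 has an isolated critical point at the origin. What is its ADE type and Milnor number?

Type A6, Milnor number mu = 6.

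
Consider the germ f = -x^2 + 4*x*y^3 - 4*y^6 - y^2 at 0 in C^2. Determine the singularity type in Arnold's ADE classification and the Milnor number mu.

The Hessian of f at 0 is [[-2, 0], [0, -2]] with rank 2, so corank 0. A Groebner basis of the Jacobian ideal J(f) in C{x,y} is {x, y}; counting standard monomials gives mu = 1. Corank 0: nondegenerate Morse point, so A_1.

Type A_{1}, Milnor number mu = 1.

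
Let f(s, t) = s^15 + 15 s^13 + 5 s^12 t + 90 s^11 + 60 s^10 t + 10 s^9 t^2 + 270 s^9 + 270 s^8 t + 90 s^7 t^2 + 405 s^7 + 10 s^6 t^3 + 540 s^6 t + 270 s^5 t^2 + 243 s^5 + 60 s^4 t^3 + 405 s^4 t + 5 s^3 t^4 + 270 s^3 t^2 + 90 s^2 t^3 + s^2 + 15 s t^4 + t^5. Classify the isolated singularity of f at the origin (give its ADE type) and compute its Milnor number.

Type A_4, Milnor number mu = 4.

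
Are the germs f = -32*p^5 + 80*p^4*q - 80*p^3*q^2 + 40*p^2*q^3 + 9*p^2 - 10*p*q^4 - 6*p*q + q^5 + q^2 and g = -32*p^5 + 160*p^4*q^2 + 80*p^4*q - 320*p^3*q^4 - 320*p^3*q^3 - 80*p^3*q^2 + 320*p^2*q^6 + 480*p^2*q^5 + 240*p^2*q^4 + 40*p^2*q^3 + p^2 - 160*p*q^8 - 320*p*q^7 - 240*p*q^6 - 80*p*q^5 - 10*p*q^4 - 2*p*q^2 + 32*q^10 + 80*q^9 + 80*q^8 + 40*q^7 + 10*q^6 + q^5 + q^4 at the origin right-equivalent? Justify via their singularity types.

The Hessian of f at 0 is [[18, -6], [-6, 2]] with rank 1, so corank 1. A Groebner basis of the Jacobian ideal J(f) in C{p,q} is {q^4, p - q/3}; counting standard monomials gives mu = 4. Corank 1: A-series; mu = 4 gives A_4. The Hessian of g at 0 is [[2, 0], [0, 0]] with rank 1, so corank 1. A Groebner basis of the Jacobian ideal J(g) in C{p,q} is {p^2, -p + q^2}; counting standard monomials gives mu = 4. Corank 1: A-series; mu = 4 gives A_4. Both have type A_4, hence right-equivalent.

Yes.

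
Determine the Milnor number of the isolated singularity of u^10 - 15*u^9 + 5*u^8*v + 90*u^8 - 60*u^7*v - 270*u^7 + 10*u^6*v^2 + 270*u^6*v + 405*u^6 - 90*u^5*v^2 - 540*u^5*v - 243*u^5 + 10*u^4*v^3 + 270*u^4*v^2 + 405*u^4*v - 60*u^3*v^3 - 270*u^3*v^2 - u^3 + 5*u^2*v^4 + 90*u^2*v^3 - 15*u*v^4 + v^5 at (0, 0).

8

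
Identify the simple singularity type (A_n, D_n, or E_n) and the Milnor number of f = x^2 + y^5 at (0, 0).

Type A4, Milnor number mu = 4.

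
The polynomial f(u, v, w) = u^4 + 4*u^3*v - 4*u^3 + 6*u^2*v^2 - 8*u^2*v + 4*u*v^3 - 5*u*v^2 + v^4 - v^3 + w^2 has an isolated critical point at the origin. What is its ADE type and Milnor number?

Type D_5, Milnor number mu = 5.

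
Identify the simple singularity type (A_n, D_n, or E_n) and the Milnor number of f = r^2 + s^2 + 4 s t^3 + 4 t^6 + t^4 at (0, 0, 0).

Type A3, Milnor number mu = 3.

The Hessian of f at 0 is [[2, 0, 0], [0, 0, 0], [0, 0, 2]] with rank 2, so corank 1. A Groebner basis of the Jacobian ideal J(f) in C{s,t,r} is {t^3, s, r}; counting standard monomials gives mu = 3. Corank 1: A-series; mu = 3 gives A_3.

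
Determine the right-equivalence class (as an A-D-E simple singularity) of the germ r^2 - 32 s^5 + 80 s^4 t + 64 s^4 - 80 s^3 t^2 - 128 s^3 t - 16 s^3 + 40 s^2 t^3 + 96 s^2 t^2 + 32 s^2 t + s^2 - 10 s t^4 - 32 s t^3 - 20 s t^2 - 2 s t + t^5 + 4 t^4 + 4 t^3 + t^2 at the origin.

A_{4}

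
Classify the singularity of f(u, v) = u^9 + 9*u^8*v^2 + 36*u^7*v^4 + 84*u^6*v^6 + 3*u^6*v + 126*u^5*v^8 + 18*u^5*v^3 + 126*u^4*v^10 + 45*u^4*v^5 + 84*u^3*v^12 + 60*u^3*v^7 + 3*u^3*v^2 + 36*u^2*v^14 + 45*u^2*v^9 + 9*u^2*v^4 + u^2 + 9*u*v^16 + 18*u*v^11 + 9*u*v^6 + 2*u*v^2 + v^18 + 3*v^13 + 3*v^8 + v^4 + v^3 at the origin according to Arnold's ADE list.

The Hessian of f at 0 is [[2, 0], [0, 0]] with rank 1, so corank 1. A Groebner basis of the Jacobian ideal J(f) in C{u,v} is {v^2, u}; counting standard monomials gives mu = 2. Corank 1: A-series; mu = 2 gives A_2.

A2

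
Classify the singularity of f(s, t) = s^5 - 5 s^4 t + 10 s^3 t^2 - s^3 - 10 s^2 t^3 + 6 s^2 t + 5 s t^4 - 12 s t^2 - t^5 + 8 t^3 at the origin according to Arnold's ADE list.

The Hessian of f at 0 has rank 0. Corank 2; j^3 = -(s - 2*t)^3 is a perfect cube, so E-series; the 5-jet and mu = 8 give E_8.

E_{8}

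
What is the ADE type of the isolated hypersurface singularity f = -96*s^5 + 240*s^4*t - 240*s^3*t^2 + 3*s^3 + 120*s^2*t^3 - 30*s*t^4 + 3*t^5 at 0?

The Hessian of f at 0 has rank 0. Corank 2; j^3 = 3*s^3 is a perfect cube, so E-series; the 5-jet and mu = 8 give E_8.

E8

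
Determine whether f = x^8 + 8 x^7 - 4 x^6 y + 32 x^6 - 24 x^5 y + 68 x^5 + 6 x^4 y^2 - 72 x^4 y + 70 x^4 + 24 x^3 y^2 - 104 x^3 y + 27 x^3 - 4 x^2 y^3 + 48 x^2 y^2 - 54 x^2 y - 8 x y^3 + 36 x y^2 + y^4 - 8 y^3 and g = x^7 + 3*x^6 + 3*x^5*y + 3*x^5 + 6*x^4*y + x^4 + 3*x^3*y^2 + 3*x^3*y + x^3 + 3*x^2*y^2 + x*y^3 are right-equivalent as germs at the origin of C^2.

No.

The Hessian of f at 0 has rank 0. Corank 2; j^3 = (3*x - 2*y)^3 is a perfect cube, so E-series; the 4-jet and mu = 6 give E_6. The Hessian of g at 0 has rank 0. Corank 2; j^3 = x^3 is a perfect cube, so E-series; the 4-jet and mu = 7 give E_7. f is E_6 but g is E_7, hence not right-equivalent.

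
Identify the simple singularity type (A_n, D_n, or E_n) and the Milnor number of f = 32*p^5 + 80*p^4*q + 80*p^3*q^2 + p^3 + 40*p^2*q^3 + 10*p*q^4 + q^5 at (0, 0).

The Hessian of f at 0 has rank 0. Corank 2; j^3 = p^3 is a perfect cube, so E-series; the 5-jet and mu = 8 give E_8.

Type E_8, Milnor number mu = 8.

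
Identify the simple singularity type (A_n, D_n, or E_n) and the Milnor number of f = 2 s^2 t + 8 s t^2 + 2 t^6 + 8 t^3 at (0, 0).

The Hessian of f at 0 has rank 0. Corank 2; j^3 = 2*t*(s + 2*t)^2 has shape L^2 M (L != M), so D-series; mu = 7 gives D_7.

Type D_{7}, Milnor number mu = 7.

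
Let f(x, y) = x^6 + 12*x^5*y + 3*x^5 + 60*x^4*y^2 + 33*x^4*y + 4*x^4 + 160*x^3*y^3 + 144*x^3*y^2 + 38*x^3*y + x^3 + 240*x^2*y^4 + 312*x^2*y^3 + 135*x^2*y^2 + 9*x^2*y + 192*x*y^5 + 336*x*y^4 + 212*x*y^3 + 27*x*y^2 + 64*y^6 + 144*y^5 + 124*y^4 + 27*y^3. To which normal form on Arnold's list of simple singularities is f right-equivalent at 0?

E_6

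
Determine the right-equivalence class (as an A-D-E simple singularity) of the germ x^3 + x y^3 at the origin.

E_7

The Hessian of f at 0 is [[0, 0], [0, 0]] with rank 0, so corank 2. A Groebner basis of the Jacobian ideal J(f) in C{x,y} is {x^3, x*y^2, 3*x^2 + y^3}; counting standard monomials gives mu = 7. Corank 2; j^3 = x^3 is a perfect cube, so E-series; the 4-jet and mu = 7 give E_7.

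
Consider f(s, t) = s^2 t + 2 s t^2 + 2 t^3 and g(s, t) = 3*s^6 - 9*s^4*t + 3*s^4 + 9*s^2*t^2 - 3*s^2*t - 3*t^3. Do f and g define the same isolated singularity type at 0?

Yes.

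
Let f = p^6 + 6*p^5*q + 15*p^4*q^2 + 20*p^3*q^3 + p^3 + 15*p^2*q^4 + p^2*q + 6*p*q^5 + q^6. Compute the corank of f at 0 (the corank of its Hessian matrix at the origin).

2

The Hessian at 0 is [[0, 0], [0, 0]] of rank 0; hence corank 2.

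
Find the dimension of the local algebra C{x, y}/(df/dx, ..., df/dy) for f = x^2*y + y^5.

The Hessian of f at 0 has rank 0. Corank 2; j^3 = x^2*y has shape L^2 M (L != M), so D-series; mu = 6 gives D_6.

6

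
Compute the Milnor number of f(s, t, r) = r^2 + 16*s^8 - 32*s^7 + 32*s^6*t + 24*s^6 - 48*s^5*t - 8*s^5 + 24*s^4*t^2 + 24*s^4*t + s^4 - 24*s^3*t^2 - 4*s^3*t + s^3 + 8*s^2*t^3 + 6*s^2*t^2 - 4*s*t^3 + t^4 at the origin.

The Hessian of f at 0 has rank 1. Corank 2; j^3 = s^3 is a perfect cube, so E-series; the 4-jet and mu = 6 give E_6.

6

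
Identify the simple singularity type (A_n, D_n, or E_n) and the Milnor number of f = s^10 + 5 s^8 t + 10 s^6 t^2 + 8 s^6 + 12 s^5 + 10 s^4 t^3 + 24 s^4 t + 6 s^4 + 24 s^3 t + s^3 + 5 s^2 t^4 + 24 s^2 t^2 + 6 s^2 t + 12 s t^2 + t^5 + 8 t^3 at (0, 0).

Type E_{8}, Milnor number mu = 8.

The Hessian of f at 0 has rank 0. Corank 2; j^3 = (s + 2*t)^3 is a perfect cube, so E-series; the 5-jet and mu = 8 give E_8.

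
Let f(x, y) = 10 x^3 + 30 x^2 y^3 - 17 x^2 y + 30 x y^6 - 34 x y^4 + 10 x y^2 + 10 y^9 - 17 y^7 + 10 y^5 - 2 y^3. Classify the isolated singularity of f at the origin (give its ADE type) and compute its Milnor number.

The Hessian of f at 0 has rank 0. Corank 2; j^3 = (2*x - y)*(5*x^2 - 6*x*y + 2*y^2) splits into three distinct lines over C (the quadratic factor has nonzero discriminant), so D_4.

Type D_{4}, Milnor number mu = 4.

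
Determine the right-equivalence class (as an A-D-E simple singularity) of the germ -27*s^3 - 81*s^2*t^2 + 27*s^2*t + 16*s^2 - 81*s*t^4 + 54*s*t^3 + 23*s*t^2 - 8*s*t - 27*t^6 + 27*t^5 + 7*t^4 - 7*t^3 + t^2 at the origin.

The Hessian of f at 0 has rank 1. Corank 1: A-series; mu = 2 gives A_2.

A_2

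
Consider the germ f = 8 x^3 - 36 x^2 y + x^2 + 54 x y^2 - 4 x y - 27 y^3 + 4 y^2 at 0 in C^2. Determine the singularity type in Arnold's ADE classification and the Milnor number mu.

Type A2, Milnor number mu = 2.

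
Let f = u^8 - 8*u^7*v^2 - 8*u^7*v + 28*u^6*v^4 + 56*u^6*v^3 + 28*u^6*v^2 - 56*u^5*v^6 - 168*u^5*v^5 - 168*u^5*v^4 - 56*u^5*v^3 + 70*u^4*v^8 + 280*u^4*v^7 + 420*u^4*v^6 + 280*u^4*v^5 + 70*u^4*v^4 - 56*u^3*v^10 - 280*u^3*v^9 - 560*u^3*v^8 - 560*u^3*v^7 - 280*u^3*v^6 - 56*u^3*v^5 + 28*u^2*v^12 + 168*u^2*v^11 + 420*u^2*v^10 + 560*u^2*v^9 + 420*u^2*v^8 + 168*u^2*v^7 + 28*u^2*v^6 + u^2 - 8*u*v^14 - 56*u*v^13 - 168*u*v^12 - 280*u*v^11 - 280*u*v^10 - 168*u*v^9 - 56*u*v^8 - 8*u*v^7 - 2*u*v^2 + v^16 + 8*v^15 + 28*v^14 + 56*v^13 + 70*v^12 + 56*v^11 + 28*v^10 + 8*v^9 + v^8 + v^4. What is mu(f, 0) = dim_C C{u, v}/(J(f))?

7

The Hessian of f at 0 has rank 1. Corank 1: A-series; mu = 7 gives A_7.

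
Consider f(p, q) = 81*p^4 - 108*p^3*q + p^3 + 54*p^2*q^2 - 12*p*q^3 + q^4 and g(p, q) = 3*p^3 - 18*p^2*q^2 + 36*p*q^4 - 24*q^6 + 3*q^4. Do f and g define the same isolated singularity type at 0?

Yes.

The Hessian of f at 0 is [[0, 0], [0, 0]] with rank 0, so corank 2. A Groebner basis of the Jacobian ideal J(f) in C{p,q} is {q^4, p*q^2 - q^3/9, p^2}; counting standard monomials gives mu = 6. Corank 2; j^3 = p^3 is a perfect cube, so E-series; the 4-jet and mu = 6 give E_6. The Hessian of g at 0 is [[0, 0], [0, 0]] with rank 0, so corank 2. A Groebner basis of the Jacobian ideal J(g) in C{p,q} is {p^3, p^2*q, -p^2/4 + p*q^2, q^3}; counting standard monomials gives mu = 6. Corank 2; j^3 = 3*p^3 is a perfect cube, so E-series; the 4-jet and mu = 6 give E_6. Both have type E_6, hence right-equivalent.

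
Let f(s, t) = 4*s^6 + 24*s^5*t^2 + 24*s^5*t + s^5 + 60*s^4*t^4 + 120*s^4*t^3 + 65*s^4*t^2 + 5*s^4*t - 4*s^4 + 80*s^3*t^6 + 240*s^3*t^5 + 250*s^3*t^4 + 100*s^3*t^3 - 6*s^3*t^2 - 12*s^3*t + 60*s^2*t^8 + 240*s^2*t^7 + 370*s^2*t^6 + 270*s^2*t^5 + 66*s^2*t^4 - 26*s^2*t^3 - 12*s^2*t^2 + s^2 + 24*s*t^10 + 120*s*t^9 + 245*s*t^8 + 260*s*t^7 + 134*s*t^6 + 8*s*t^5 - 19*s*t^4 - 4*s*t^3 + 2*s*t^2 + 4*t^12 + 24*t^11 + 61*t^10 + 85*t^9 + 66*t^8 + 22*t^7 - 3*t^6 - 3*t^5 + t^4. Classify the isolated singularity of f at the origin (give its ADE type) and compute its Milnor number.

The Hessian of f at 0 is [[2, 0], [0, 0]] with rank 1, so corank 1. A Groebner basis of the Jacobian ideal J(f) in C{s,t} is {-s/2 + t^3 - t^2/2, s^2, s*t + s/2 + t^2/2}; counting standard monomials gives mu = 4. Corank 1: A-series; mu = 4 gives A_4.

Type A_4, Milnor number mu = 4.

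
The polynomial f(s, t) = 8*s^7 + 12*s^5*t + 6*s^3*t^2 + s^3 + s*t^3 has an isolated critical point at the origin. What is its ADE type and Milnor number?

Type E_7, Milnor number mu = 7.

The Hessian of f at 0 has rank 0. Corank 2; j^3 = s^3 is a perfect cube, so E-series; the 4-jet and mu = 7 give E_7.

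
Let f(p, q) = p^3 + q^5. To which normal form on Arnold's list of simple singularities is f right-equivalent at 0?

E_{8}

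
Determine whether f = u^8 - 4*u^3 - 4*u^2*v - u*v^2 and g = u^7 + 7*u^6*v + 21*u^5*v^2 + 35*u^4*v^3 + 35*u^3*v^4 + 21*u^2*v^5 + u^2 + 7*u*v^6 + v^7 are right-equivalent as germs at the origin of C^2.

The Hessian of f at 0 is [[0, 0], [0, 0]] with rank 0, so corank 2. A Groebner basis of the Jacobian ideal J(f) in C{u,v} is {32*u*v + v^7 + 16*v^2, u*v^2 + v^3/2, u^2 + u*v/2}; counting standard monomials gives mu = 9. Corank 2; j^3 = -u*(2*u + v)^2 has shape L^2 M (L != M), so D-series; mu = 9 gives D_9. The Hessian of g at 0 is [[2, 0], [0, 0]] with rank 1, so corank 1. A Groebner basis of the Jacobian ideal J(g) in C{u,v} is {v^6, u}; counting standard monomials gives mu = 6. Corank 1: A-series; mu = 6 gives A_6. f is D_9 but g is A_6, hence not right-equivalent.

No.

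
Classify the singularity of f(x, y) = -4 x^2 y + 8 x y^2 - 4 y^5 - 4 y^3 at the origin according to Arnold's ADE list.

D6

The Hessian of f at 0 has rank 0. Corank 2; j^3 = -4*y*(x - y)^2 has shape L^2 M (L != M), so D-series; mu = 6 gives D_6.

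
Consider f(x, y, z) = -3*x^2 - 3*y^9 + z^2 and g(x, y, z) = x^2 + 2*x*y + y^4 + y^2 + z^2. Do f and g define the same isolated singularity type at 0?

No.

The Hessian of f at 0 is [[-6, 0, 0], [0, 0, 0], [0, 0, 2]] with rank 2, so corank 1. A Groebner basis of the Jacobian ideal J(f) in C{x,y,z} is {y^8, x, z}; counting standard monomials gives mu = 8. Corank 1: A-series; mu = 8 gives A_8. The Hessian of g at 0 is [[2, 2, 0], [2, 2, 0], [0, 0, 2]] with rank 2, so corank 1. A Groebner basis of the Jacobian ideal J(g) in C{x,y,z} is {y^3, x + y, z}; counting standard monomials gives mu = 3. Corank 1: A-series; mu = 3 gives A_3. f is A_8 but g is A_3, hence not right-equivalent.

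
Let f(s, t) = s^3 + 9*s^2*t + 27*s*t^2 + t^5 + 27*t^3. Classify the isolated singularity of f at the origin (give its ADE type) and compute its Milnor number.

The Hessian of f at 0 has rank 0. Corank 2; j^3 = (s + 3*t)^3 is a perfect cube, so E-series; the 5-jet and mu = 8 give E_8.

Type E_8, Milnor number mu = 8.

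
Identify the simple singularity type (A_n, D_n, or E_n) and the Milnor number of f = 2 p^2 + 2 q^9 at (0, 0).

The Hessian of f at 0 is [[4, 0], [0, 0]] with rank 1, so corank 1. A Groebner basis of the Jacobian ideal J(f) in C{p,q} is {q^8, p}; counting standard monomials gives mu = 8. Corank 1: A-series; mu = 8 gives A_8.

Type A8, Milnor number mu = 8.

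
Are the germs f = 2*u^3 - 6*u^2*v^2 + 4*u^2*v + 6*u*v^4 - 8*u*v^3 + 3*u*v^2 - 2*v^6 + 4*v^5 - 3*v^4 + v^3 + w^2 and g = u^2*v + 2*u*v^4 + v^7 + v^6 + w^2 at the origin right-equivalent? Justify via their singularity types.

The Hessian of f at 0 has rank 1. Corank 2; j^3 = (u + v)*(2*u^2 + 2*u*v + v^2) splits into three distinct lines over C (the quadratic factor has nonzero discriminant), so D_4. The Hessian of g at 0 has rank 1. Corank 2; j^3 = u^2*v has shape L^2 M (L != M), so D-series; mu = 7 gives D_7. f is D_4 but g is D_7, hence not right-equivalent.

No.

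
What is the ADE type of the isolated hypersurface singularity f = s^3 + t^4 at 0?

The Hessian of f at 0 is [[0, 0], [0, 0]] with rank 0, so corank 2. A Groebner basis of the Jacobian ideal J(f) in C{s,t} is {t^3, s^2}; counting standard monomials gives mu = 6. Corank 2; j^3 = s^3 is a perfect cube, so E-series; the 4-jet and mu = 6 give E_6.

E_6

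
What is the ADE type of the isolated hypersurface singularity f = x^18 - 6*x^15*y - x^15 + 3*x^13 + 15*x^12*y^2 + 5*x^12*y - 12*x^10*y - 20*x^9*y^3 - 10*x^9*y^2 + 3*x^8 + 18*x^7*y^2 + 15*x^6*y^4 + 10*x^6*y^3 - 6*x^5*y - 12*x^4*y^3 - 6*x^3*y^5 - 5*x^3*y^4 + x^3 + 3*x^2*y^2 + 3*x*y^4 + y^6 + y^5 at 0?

The Hessian of f at 0 is [[0, 0], [0, 0]] with rank 0, so corank 2. A Groebner basis of the Jacobian ideal J(f) in C{x,y} is {y^4, x^3, x^2/2 + x*y^2}; counting standard monomials gives mu = 8. Corank 2; j^3 = x^3 is a perfect cube, so E-series; the 5-jet and mu = 8 give E_8.

E_8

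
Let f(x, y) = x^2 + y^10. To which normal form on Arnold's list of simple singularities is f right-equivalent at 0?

The Hessian of f at 0 is [[2, 0], [0, 0]] with rank 1, so corank 1. A Groebner basis of the Jacobian ideal J(f) in C{x,y} is {y^9, x}; counting standard monomials gives mu = 9. Corank 1: A-series; mu = 9 gives A_9.

A_{9}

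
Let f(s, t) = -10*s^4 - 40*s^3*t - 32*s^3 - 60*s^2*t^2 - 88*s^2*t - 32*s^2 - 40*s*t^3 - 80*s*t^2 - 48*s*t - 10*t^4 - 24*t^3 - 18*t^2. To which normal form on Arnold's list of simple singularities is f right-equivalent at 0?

The Hessian of f at 0 has rank 1. Corank 1: A-series; mu = 3 gives A_3.

A_3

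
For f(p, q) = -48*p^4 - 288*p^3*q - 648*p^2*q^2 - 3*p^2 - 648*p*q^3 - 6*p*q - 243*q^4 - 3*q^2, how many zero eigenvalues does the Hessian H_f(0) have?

1

Hessian at 0 has rank 1.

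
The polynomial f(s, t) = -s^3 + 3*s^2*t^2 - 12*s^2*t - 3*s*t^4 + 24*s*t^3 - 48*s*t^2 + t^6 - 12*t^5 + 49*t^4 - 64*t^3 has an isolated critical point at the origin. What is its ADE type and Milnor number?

Type E_6, Milnor number mu = 6.

The Hessian of f at 0 is [[0, 0], [0, 0]] with rank 0, so corank 2. A Groebner basis of the Jacobian ideal J(f) in C{s,t} is {s^3 - 24*s^2 - 192*s*t - 384*t^2, s^2*t + 4*s^2 + 32*s*t + 64*t^2, -s^2/2 + s*t^2 - 4*s*t - 8*t^2, t^3}; counting standard monomials gives mu = 6. Corank 2; j^3 = -(s + 4*t)^3 is a perfect cube, so E-series; the 4-jet and mu = 6 give E_6.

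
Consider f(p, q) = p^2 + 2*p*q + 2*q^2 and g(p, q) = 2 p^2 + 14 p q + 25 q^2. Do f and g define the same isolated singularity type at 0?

The Hessian of f at 0 has rank 2. Corank 0: nondegenerate Morse point, so A_1. The Hessian of g at 0 has rank 2. Corank 0: nondegenerate Morse point, so A_1. Both have type A_1, hence right-equivalent.

Yes.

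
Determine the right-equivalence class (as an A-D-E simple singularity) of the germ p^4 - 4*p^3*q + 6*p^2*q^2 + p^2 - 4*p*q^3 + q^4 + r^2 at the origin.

A_3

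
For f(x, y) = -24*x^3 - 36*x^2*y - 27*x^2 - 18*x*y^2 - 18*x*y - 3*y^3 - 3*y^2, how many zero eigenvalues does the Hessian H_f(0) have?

Hessian at 0 has rank 1.

1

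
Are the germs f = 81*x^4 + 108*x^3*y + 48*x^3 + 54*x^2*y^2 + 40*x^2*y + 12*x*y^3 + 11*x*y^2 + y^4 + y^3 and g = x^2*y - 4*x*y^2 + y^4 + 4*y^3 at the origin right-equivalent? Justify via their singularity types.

Yes.

The Hessian of f at 0 has rank 0. Corank 2; j^3 = (3*x + y)*(4*x + y)^2 has shape L^2 M (L != M), so D-series; mu = 5 gives D_5. The Hessian of g at 0 has rank 0. Corank 2; j^3 = y*(x - 2*y)^2 has shape L^2 M (L != M), so D-series; mu = 5 gives D_5. Both have type D_5, hence right-equivalent.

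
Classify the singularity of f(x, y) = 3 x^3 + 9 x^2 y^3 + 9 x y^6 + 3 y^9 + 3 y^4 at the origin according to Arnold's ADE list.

The Hessian of f at 0 has rank 0. Corank 2; j^3 = 3*x^3 is a perfect cube, so E-series; the 4-jet and mu = 6 give E_6.

E_{6}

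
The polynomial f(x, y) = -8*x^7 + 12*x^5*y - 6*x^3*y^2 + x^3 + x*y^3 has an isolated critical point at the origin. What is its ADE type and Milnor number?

Type E_{7}, Milnor number mu = 7.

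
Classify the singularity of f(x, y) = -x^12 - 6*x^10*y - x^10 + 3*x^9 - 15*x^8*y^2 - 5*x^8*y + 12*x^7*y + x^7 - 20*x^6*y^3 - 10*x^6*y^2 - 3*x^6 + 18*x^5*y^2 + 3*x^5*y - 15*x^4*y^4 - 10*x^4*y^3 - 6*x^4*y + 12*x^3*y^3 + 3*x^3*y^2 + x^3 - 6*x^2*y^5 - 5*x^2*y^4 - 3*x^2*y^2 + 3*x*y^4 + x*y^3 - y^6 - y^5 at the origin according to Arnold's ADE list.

E_{7}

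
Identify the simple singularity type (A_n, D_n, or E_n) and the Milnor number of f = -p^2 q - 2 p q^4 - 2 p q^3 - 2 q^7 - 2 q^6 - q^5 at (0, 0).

Type D8, Milnor number mu = 8.

The Hessian of f at 0 has rank 0. Corank 2; j^3 = -p^2*q has shape L^2 M (L != M), so D-series; mu = 8 gives D_8.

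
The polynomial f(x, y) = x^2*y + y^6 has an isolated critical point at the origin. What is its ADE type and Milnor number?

The Hessian of f at 0 has rank 0. Corank 2; j^3 = x^2*y has shape L^2 M (L != M), so D-series; mu = 7 gives D_7.

Type D7, Milnor number mu = 7.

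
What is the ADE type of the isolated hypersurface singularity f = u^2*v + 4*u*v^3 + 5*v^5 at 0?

D_6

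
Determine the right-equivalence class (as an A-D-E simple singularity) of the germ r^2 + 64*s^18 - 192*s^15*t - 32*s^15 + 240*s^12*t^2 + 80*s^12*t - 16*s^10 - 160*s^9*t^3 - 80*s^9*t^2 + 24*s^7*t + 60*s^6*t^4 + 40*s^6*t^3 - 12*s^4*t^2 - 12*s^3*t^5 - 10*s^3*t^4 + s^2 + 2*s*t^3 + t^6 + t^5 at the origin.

The Hessian of f at 0 has rank 2. Corank 1: A-series; mu = 4 gives A_4.

A4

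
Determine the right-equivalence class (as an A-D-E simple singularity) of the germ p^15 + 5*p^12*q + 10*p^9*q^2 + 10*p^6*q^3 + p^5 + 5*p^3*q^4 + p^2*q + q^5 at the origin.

D_{6}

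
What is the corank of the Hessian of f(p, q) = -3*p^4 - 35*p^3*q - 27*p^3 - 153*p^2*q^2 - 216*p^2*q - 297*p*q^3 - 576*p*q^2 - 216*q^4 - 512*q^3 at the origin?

Hessian at 0 has rank 0.

2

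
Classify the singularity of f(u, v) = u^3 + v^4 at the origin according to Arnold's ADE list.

E6

The Hessian of f at 0 has rank 0. Corank 2; j^3 = u^3 is a perfect cube, so E-series; the 4-jet and mu = 6 give E_6.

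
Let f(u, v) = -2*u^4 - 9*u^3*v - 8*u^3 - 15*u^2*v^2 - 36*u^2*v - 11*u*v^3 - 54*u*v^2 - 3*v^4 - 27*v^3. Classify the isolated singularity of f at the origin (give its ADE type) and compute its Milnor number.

Type E_{7}, Milnor number mu = 7.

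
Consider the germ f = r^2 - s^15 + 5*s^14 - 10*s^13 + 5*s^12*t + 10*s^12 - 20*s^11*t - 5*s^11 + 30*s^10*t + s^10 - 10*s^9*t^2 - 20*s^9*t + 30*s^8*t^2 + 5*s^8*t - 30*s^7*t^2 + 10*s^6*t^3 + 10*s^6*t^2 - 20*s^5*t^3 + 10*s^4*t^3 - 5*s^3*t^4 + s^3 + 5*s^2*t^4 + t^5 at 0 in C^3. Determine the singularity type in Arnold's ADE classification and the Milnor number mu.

Type E_8, Milnor number mu = 8.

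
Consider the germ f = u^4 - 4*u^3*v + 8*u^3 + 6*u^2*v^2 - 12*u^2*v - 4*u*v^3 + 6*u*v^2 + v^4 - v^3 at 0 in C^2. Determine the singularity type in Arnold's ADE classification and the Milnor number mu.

Type E6, Milnor number mu = 6.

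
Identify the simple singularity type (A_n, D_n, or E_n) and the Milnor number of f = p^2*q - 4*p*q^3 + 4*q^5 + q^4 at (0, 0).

Type D_5, Milnor number mu = 5.

The Hessian of f at 0 is [[0, 0], [0, 0]] with rank 0, so corank 2. A Groebner basis of the Jacobian ideal J(f) in C{p,q} is {p*q^2, -p*q/2 + q^3, p^2 + 2*p*q}; counting standard monomials gives mu = 5. Corank 2; j^3 = p^2*q has shape L^2 M (L != M), so D-series; mu = 5 gives D_5.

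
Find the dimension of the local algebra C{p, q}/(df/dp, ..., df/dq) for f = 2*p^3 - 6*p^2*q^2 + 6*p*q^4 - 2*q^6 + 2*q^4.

6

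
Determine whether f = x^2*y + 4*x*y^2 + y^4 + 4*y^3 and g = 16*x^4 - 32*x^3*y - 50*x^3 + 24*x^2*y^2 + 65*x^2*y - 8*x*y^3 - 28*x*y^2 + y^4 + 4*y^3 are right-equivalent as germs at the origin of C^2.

Yes.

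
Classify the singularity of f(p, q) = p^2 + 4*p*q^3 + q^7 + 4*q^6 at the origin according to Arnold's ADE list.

The Hessian of f at 0 is [[2, 0], [0, 0]] with rank 1, so corank 1. A Groebner basis of the Jacobian ideal J(f) in C{p,q} is {p/2 + q^3, p^2}; counting standard monomials gives mu = 6. Corank 1: A-series; mu = 6 gives A_6.

A_6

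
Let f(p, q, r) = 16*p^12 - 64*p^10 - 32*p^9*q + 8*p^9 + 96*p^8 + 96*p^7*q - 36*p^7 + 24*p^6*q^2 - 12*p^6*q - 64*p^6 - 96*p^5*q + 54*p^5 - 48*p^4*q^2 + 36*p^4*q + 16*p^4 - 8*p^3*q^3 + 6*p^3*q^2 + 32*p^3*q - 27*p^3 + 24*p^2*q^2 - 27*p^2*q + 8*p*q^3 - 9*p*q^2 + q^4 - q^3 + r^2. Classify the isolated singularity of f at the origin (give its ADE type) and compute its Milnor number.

Type E_6, Milnor number mu = 6.

The Hessian of f at 0 is [[0, 0, 0], [0, 0, 0], [0, 0, 2]] with rank 1, so corank 2. A Groebner basis of the Jacobian ideal J(f) in C{p,q,r} is {q^4, p*q^2 + 7*q^3/18, p^2 + 2*p*q/3 + q^2/9, r}; counting standard monomials gives mu = 6. Corank 2; j^3 = -(3*p + q)^3 is a perfect cube, so E-series; the 4-jet and mu = 6 give E_6.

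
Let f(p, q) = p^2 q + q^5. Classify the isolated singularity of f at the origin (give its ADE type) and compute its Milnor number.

Type D_{6}, Milnor number mu = 6.

The Hessian of f at 0 has rank 0. Corank 2; j^3 = p^2*q has shape L^2 M (L != M), so D-series; mu = 6 gives D_6.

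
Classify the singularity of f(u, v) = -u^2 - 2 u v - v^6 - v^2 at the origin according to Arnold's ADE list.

A_{5}

The Hessian of f at 0 is [[-2, -2], [-2, -2]] with rank 1, so corank 1. A Groebner basis of the Jacobian ideal J(f) in C{u,v} is {v^5, u + v}; counting standard monomials gives mu = 5. Corank 1: A-series; mu = 5 gives A_5.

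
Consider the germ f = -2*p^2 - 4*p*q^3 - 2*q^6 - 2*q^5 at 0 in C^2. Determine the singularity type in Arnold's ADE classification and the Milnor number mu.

Type A4, Milnor number mu = 4.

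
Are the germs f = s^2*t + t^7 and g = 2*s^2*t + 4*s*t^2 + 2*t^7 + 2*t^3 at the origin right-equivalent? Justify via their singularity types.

Yes.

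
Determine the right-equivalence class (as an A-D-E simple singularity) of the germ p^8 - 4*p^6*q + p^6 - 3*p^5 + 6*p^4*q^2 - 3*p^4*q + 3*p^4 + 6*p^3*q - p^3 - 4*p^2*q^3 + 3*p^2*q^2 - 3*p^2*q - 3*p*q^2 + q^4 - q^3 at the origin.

The Hessian of f at 0 is [[0, 0], [0, 0]] with rank 0, so corank 2. A Groebner basis of the Jacobian ideal J(f) in C{p,q} is {p^3 - 3*p^2/2 - 3*p*q - 3*q^2/2, p^2*q + p^2 + 2*p*q + q^2, -p^2/2 + p*q^2 - p*q - q^2/2, q^3}; counting standard monomials gives mu = 6. Corank 2; j^3 = -(p + q)^3 is a perfect cube, so E-series; the 4-jet and mu = 6 give E_6.

E6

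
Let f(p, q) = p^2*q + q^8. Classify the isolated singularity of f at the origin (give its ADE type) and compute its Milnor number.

The Hessian of f at 0 is [[0, 0], [0, 0]] with rank 0, so corank 2. A Groebner basis of the Jacobian ideal J(f) in C{p,q} is {p^2/8 + q^7, p^3, p*q}; counting standard monomials gives mu = 9. Corank 2; j^3 = p^2*q has shape L^2 M (L != M), so D-series; mu = 9 gives D_9.

Type D9, Milnor number mu = 9.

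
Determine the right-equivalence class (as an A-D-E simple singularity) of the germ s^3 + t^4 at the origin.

The Hessian of f at 0 has rank 0. Corank 2; j^3 = s^3 is a perfect cube, so E-series; the 4-jet and mu = 6 give E_6.

E6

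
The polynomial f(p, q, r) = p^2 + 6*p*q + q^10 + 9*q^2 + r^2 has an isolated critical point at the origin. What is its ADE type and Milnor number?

Type A_{9}, Milnor number mu = 9.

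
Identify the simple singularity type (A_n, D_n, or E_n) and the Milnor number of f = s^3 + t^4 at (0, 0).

The Hessian of f at 0 is [[0, 0], [0, 0]] with rank 0, so corank 2. A Groebner basis of the Jacobian ideal J(f) in C{s,t} is {t^3, s^2}; counting standard monomials gives mu = 6. Corank 2; j^3 = s^3 is a perfect cube, so E-series; the 4-jet and mu = 6 give E_6.

Type E_{6}, Milnor number mu = 6.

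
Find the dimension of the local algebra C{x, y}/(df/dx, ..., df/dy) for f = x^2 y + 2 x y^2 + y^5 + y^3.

The Hessian of f at 0 is [[0, 0], [0, 0]] with rank 0, so corank 2. A Groebner basis of the Jacobian ideal J(f) in C{x,y} is {x^2/5 + y^4 - y^2/5, x^3 + y^3, x*y + y^2}; counting standard monomials gives mu = 6. Corank 2; j^3 = y*(x + y)^2 has shape L^2 M (L != M), so D-series; mu = 6 gives D_6.

6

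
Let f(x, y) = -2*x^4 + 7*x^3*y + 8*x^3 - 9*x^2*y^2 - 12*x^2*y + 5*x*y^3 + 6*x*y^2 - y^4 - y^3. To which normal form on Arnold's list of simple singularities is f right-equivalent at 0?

E_{7}

The Hessian of f at 0 has rank 0. Corank 2; j^3 = (2*x - y)^3 is a perfect cube, so E-series; the 4-jet and mu = 7 give E_7.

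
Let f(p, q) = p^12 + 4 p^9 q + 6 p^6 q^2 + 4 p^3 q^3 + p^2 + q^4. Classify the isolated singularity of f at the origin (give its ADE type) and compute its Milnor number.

The Hessian of f at 0 has rank 1. Corank 1: A-series; mu = 3 gives A_3.

Type A3, Milnor number mu = 3.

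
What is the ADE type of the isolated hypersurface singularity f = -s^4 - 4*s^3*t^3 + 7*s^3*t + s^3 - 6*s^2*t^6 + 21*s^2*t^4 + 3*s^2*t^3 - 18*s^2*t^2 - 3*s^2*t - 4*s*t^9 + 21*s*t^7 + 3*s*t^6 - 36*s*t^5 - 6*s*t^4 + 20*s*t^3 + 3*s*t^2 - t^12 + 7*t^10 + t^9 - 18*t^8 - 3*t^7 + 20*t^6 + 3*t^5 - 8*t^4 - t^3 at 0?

E_{7}

The Hessian of f at 0 has rank 0. Corank 2; j^3 = (s - t)^3 is a perfect cube, so E-series; the 4-jet and mu = 7 give E_7.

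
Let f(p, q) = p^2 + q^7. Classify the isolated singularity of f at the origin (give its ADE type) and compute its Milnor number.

Type A_{6}, Milnor number mu = 6.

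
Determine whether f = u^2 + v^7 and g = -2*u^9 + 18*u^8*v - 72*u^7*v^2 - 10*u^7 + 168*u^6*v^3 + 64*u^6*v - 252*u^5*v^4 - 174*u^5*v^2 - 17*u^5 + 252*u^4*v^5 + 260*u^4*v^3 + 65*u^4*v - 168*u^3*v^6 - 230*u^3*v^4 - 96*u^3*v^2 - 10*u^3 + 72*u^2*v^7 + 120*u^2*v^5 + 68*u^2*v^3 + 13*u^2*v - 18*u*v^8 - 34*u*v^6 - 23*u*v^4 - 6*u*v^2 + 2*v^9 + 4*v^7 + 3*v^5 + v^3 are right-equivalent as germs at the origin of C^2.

No.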